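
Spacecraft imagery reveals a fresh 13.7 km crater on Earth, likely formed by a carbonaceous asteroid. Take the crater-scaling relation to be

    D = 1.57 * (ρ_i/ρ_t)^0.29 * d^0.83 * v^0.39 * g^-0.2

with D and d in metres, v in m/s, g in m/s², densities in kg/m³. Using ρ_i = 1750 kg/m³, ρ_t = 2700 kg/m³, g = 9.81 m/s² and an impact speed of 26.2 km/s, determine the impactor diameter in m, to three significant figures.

d ≈ 948 m

Rearranging for d: d = [D / (1.57 · (1750/2700)^0.29 · 26200^0.39 · 9.81^-0.2)]^(1/0.83).
D = 13700 m.
(1750/2700)^0.29 = 0.8818
26200^0.39 = 52.86
9.81^-0.2 = 0.6334
Denominator = 1.57 × 0.8818 × 52.86 × 0.6334 = 46.35
D / 46.35 = 13700 / 46.35 = 295.6
d = 295.6^(1/0.83) = 295.6^1.2048 = 947.8 m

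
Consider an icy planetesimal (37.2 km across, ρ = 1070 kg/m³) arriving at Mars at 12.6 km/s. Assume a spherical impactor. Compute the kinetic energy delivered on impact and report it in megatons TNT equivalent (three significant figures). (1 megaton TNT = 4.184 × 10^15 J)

d = 37200 m; v = 12600 m/s.
Mass m = (π/6) ρ d³ = (π/6) × 1070 × (37200)³ = 2.884 × 10^16 kg
E = ½ m v² = 0.5 × 2.884 × 10^16 × (12600)² = 2.289 × 10^24 J
   = 2.289 × 10^24 / 4.184×10^15 = 5.471 × 10^8 Mt

E ≈ 5.47 × 10^8 Mt TNT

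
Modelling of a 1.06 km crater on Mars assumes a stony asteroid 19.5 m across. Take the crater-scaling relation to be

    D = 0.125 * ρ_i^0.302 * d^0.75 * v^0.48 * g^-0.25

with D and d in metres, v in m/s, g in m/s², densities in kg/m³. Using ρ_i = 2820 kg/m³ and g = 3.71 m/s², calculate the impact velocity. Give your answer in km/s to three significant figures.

Rearranging for v: v = [D / (0.125 · 2820^0.302 · 19.5^0.75 · 3.71^-0.25)]^(1/0.48).
D = 1060 m.
2820^0.302 = 11.01
19.5^0.75 = 9.280
3.71^-0.25 = 0.7205
Denominator = 0.125 × 11.01 × 9.280 × 0.7205 = 9.202
D / 9.202 = 1060 / 9.202 = 115.2
v = 115.2^(1/0.48) = 115.2^2.0833 = 19707 m/s

v ≈ 19.7 km/s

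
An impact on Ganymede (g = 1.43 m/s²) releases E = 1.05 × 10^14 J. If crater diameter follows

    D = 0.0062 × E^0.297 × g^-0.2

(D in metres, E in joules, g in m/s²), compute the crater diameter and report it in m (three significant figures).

D ≈ 84.3 m

E^0.297 = (1.05 × 10^14)^0.297 = 1.460 × 10^4
g^-0.2 = 1.43^-0.2 = 0.9310
D = 0.0062 × 1.460 × 10^4 × 0.9310 = 84.27 m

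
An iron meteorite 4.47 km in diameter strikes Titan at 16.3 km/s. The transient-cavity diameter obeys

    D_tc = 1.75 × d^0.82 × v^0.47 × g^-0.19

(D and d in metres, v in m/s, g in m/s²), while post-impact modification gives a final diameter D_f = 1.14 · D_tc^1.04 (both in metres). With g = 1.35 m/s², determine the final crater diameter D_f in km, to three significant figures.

In SI: d = 4470 m, v = 16300 m/s.
d^0.82 = 4470^0.82 = 984.6
v^0.47 = 16300^0.47 = 95.44
g^-0.19 = 1.35^-0.19 = 0.9446
D_tc = 1.75 × 984.6 × 95.44 × 0.9446 = 1.553 × 10^5 m
D_f = 1.14 × (1.553 × 10^5)^1.04 = 2.856 × 10^5 m
     = 285.6 km

D_f ≈ 286 km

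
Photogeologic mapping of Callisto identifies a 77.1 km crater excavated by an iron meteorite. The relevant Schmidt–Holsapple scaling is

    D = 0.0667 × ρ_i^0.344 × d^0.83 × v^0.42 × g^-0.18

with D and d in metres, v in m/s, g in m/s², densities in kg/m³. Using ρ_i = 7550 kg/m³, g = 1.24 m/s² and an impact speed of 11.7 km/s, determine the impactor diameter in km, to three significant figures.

d ≈ 4.56 km

Rearranging for d: d = [D / (0.0667 · 7550^0.344 · 11700^0.42 · 1.24^-0.18)]^(1/0.83).
D = 77100 m.
7550^0.344 = 21.58
11700^0.42 = 51.13
1.24^-0.18 = 0.9620
Denominator = 0.0667 × 21.58 × 51.13 × 0.9620 = 70.80
D / 70.80 = 77100 / 70.80 = 1089
d = 1089^(1/0.83) = 1089^1.2048 = 4560 m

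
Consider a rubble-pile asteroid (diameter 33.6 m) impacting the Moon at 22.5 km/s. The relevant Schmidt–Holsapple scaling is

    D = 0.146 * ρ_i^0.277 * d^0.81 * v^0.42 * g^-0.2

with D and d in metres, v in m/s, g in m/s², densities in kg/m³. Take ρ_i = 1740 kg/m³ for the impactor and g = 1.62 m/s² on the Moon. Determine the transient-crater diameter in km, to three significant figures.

D ≈ 1.21 km

In SI units: v = 22500 m/s.
ρ_i^0.277 = 1740^0.277 = 7.900
d^0.81 = 33.6^0.81 = 17.23
v^0.42 = 22500^0.42 = 67.28
g^-0.2 = 1.62^-0.2 = 0.9080
D = 0.146 × 7.900 × 17.23 × 67.28 × 0.9080 = 1214 m
   = 1.214 km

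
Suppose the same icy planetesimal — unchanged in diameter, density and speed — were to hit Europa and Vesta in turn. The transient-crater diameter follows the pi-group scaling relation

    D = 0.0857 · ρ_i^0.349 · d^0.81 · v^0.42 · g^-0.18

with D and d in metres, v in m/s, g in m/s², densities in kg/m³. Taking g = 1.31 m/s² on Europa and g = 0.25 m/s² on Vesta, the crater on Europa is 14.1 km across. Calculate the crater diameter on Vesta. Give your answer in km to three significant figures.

All impactor-dependent factors cancel in the ratio, leaving D_Vesta/D_Europa = (g_Vesta/g_Europa)^-0.18.
(0.25/1.31)^-0.18 = 0.1908^-0.18 = 1.347
D_Vesta = 1.347 × 14.1 km = 19.0 km

D ≈ 19.0 km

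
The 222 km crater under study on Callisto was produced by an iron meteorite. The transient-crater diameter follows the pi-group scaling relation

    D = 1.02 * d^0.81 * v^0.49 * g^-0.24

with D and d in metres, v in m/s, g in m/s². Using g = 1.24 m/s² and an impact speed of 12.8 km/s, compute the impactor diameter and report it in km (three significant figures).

d ≈ 13.6 km

Rearranging for d: d = [D / (1.02 · 12800^0.49 · 1.24^-0.24)]^(1/0.81).
D = 222000 m.
12800^0.49 = 102.9
1.24^-0.24 = 0.9497
Denominator = 1.02 × 102.9 × 0.9497 = 99.68
D / 99.68 = 222000 / 99.68 = 2227
d = 2227^(1/0.81) = 2227^1.2346 = 13586 m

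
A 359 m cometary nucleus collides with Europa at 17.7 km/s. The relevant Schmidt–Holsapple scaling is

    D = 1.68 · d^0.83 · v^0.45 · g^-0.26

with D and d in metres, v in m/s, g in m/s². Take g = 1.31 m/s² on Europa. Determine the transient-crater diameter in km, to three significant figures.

In SI units: v = 17700 m/s.
d^0.83 = 359^0.83 = 132.0
v^0.45 = 17700^0.45 = 81.58
g^-0.26 = 1.31^-0.26 = 0.9322
D = 1.68 × 132.0 × 81.58 × 0.9322 = 16865 m
   = 16.86 km

D ≈ 16.9 km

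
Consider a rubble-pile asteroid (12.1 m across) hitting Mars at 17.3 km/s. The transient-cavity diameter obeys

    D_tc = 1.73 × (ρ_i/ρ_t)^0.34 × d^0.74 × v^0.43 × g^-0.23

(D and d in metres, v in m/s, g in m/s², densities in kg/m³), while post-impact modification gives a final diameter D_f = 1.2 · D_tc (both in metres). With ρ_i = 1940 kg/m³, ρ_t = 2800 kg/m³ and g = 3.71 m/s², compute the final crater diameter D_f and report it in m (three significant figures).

D_f ≈ 570 m

v = 17300 m/s.
(ρ_i/ρ_t)^0.34 = (1940/2800)^0.34 = 0.8827
d^0.74 = 12.1^0.74 = 6.328
v^0.43 = 17300^0.43 = 66.43
g^-0.23 = 3.71^-0.23 = 0.7397
D_tc = 1.73 × 0.8827 × 6.328 × 66.43 × 0.7397 = 474.8 m
D_f = 1.2 × 474.8 = 569.8 m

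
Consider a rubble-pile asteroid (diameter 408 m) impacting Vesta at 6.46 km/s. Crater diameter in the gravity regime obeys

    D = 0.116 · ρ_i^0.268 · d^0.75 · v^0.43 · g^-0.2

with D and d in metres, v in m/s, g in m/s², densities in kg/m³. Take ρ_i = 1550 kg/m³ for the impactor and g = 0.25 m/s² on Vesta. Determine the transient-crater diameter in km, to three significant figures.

In SI units: v = 6460 m/s.
ρ_i^0.268 = 1550^0.268 = 7.162
d^0.75 = 408^0.75 = 90.78
v^0.43 = 6460^0.43 = 43.49
g^-0.2 = 0.25^-0.2 = 1.320
D = 0.116 × 7.162 × 90.78 × 43.49 × 1.320 = 4330 m
   = 4.330 km

D ≈ 4.33 km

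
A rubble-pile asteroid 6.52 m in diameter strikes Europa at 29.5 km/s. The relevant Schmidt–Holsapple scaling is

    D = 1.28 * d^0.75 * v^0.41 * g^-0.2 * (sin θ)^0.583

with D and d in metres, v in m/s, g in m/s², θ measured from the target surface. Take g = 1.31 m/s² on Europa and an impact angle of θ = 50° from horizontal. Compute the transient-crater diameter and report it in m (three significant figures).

In SI units: v = 29500 m/s.
d^0.75 = 6.52^0.75 = 4.080
v^0.41 = 29500^0.41 = 68.02
g^-0.2 = 1.31^-0.2 = 0.9474
(sin 50°)^0.583 = 0.7660^0.583 = 0.8561
D = 1.28 × 4.080 × 68.02 × 0.9474 × 0.8561 = 288.1 m

D ≈ 288 m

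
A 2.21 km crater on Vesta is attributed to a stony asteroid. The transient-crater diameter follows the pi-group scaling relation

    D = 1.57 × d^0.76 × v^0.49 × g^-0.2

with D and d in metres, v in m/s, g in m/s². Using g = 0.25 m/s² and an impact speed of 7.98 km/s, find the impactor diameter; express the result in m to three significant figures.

d ≈ 29.4 m

Rearranging for d: d = [D / (1.57 · 7980^0.49 · 0.25^-0.2)]^(1/0.76).
D = 2210 m.
7980^0.49 = 81.65
0.25^-0.2 = 1.320
Denominator = 1.57 × 81.65 × 1.320 = 169.2
D / 169.2 = 2210 / 169.2 = 13.06
d = 13.06^(1/0.76) = 13.06^1.3158 = 29.40 m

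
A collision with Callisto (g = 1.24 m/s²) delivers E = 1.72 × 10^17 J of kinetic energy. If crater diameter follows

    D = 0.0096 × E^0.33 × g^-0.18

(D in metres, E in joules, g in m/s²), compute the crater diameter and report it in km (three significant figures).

E^0.33 = (1.72 × 10^17)^0.33 = 4.872 × 10^5
g^-0.18 = 1.24^-0.18 = 0.9620
D = 0.0096 × 4.872 × 10^5 × 0.9620 = 4499 m
   = 4.499 km

D ≈ 4.50 km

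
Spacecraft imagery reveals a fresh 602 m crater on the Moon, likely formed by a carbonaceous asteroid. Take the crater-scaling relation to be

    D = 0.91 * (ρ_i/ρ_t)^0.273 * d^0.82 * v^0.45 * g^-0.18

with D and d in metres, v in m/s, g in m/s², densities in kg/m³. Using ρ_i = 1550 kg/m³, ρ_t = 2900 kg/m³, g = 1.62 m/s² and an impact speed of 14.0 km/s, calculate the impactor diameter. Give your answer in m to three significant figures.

Rearranging for d: d = [D / (0.91 · (1550/2900)^0.273 · 14000^0.45 · 1.62^-0.18)]^(1/0.82).
(1550/2900)^0.273 = 0.8428
14000^0.45 = 73.41
1.62^-0.18 = 0.9168
Denominator = 0.91 × 0.8428 × 73.41 × 0.9168 = 51.62
D / 51.62 = 602 / 51.62 = 11.66
d = 11.66^(1/0.82) = 11.66^1.2195 = 19.99 m

d ≈ 20.0 m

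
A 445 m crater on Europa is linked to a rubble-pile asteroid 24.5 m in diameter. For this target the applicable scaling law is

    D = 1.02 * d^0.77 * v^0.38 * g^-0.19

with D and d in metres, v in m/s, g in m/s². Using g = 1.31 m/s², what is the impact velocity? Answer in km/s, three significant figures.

v ≈ 15.5 km/s

Rearranging for v: v = [D / (1.02 · 24.5^0.77 · 1.31^-0.19)]^(1/0.38).
24.5^0.77 = 11.74
1.31^-0.19 = 0.9500
Denominator = 1.02 × 11.74 × 0.9500 = 11.38
D / 11.38 = 445 / 11.38 = 39.10
v = 39.10^(1/0.38) = 39.10^2.6316 = 15487 m/s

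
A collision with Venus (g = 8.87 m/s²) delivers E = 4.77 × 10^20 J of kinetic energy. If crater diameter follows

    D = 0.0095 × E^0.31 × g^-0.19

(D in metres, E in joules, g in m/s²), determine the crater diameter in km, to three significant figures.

D ≈ 16.1 km

E^0.31 = (4.77 × 10^20)^0.31 = 2.572 × 10^6
g^-0.19 = 8.87^-0.19 = 0.6605
D = 0.0095 × 2.572 × 10^6 × 0.6605 = 16139 m
   = 16.14 km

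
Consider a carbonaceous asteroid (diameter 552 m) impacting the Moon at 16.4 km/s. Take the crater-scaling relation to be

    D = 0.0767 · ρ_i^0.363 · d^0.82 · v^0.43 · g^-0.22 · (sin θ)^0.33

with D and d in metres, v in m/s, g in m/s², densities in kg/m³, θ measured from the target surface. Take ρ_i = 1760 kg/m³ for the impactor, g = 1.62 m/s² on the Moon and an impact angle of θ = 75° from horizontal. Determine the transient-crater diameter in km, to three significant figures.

In SI units: v = 16400 m/s.
ρ_i^0.363 = 1760^0.363 = 15.07
d^0.82 = 552^0.82 = 177.2
v^0.43 = 16400^0.43 = 64.92
g^-0.22 = 1.62^-0.22 = 0.8993
(sin 75°)^0.33 = 0.9659^0.33 = 0.9886
D = 0.0767 × 15.07 × 177.2 × 64.92 × 0.8993 × 0.9886 = 11822 m
   = 11.82 km

D ≈ 11.8 km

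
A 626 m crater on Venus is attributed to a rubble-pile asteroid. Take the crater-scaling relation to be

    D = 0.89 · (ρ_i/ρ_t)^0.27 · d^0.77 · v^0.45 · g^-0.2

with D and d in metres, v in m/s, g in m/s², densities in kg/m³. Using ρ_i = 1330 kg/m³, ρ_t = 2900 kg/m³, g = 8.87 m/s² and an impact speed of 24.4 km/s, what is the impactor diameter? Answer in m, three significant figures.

Rearranging for d: d = [D / (0.89 · (1330/2900)^0.27 · 24400^0.45 · 8.87^-0.2)]^(1/0.77).
(1330/2900)^0.27 = 0.8102
24400^0.45 = 94.26
8.87^-0.2 = 0.6463
Denominator = 0.89 × 0.8102 × 94.26 × 0.6463 = 43.93
D / 43.93 = 626 / 43.93 = 14.25
d = 14.25^(1/0.77) = 14.25^1.2987 = 31.51 m

d ≈ 31.5 m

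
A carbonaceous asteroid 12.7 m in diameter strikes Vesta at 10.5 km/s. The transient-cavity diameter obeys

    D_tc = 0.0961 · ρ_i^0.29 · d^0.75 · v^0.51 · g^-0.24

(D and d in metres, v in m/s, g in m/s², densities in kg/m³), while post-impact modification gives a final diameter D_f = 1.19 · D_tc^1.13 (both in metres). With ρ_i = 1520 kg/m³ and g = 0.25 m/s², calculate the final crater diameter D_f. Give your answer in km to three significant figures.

v = 10500 m/s.
ρ_i^0.29 = 1520^0.29 = 8.370
d^0.75 = 12.7^0.75 = 6.727
v^0.51 = 10500^0.51 = 112.4
g^-0.24 = 0.25^-0.24 = 1.395
D_tc = 0.0961 × 8.370 × 6.727 × 112.4 × 1.395 = 848.4 m
D_f = 1.19 × (848.4)^1.13 = 2426 m
     = 2.426 km

D_f ≈ 2.43 km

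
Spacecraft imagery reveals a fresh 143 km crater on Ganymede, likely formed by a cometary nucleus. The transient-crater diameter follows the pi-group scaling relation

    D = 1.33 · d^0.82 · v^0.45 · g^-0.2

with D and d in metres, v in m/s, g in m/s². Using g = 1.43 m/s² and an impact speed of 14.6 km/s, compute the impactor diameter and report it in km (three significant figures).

Rearranging for d: d = [D / (1.33 · 14600^0.45 · 1.43^-0.2)]^(1/0.82).
D = 143000 m.
14600^0.45 = 74.81
1.43^-0.2 = 0.9310
Denominator = 1.33 × 74.81 × 0.9310 = 92.63
D / 92.63 = 143000 / 92.63 = 1544
d = 1544^(1/0.82) = 1544^1.2195 = 7737 m

d ≈ 7.74 km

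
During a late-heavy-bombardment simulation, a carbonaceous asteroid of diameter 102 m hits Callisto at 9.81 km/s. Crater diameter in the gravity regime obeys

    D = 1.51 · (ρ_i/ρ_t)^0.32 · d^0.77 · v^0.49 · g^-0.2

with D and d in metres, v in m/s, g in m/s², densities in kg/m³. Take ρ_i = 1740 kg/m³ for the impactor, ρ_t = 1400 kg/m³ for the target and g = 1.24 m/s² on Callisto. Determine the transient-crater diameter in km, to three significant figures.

In SI units: v = 9810 m/s.
(ρ_i/ρ_t)^0.32 = (1740/1400)^0.32 = 1.072
d^0.77 = 102^0.77 = 35.21
v^0.49 = 9810^0.49 = 90.35
g^-0.2 = 1.24^-0.2 = 0.9579
D = 1.51 × 1.072 × 35.21 × 90.35 × 0.9579 = 4933 m
   = 4.933 km

D ≈ 4.93 km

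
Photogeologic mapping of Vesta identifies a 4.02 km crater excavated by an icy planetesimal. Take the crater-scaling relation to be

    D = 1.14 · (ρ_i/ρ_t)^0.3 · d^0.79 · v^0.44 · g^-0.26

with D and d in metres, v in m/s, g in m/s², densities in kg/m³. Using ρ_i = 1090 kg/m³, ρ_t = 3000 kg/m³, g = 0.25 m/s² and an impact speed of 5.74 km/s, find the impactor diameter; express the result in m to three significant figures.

d ≈ 232 m

Rearranging for d: d = [D / (1.14 · (1090/3000)^0.3 · 5740^0.44 · 0.25^-0.26)]^(1/0.79).
D = 4020 m.
(1090/3000)^0.3 = 0.7381
5740^0.44 = 45.07
0.25^-0.26 = 1.434
Denominator = 1.14 × 0.7381 × 45.07 × 1.434 = 54.38
D / 54.38 = 4020 / 54.38 = 73.92
d = 73.92^(1/0.79) = 73.92^1.2658 = 232.0 m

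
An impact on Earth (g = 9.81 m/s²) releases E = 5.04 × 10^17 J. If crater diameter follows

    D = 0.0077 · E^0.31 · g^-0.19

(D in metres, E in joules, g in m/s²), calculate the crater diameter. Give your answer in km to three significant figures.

E^0.31 = (5.04 × 10^17)^0.31 = 3.074 × 10^5
g^-0.19 = 9.81^-0.19 = 0.6480
D = 0.0077 × 3.074 × 10^5 × 0.6480 = 1534 m
   = 1.534 km

D ≈ 1.53 km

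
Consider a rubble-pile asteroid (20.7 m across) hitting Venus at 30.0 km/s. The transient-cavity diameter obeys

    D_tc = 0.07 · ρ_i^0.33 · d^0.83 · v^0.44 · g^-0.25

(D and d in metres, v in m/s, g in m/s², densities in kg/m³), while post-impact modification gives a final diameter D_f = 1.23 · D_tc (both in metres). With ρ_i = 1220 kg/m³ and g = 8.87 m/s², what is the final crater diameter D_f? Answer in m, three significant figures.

D_f ≈ 601 m

v = 30000 m/s.
ρ_i^0.33 = 1220^0.33 = 10.44
d^0.83 = 20.7^0.83 = 12.37
v^0.44 = 30000^0.44 = 93.31
g^-0.25 = 8.87^-0.25 = 0.5795
D_tc = 0.07 × 10.44 × 12.37 × 93.31 × 0.5795 = 488.8 m
D_f = 1.23 × 488.8 = 601.2 m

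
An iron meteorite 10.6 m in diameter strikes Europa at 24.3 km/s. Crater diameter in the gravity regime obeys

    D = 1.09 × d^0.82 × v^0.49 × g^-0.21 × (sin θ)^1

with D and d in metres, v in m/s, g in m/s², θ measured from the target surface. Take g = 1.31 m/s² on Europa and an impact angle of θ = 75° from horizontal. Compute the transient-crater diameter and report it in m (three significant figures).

In SI units: v = 24300 m/s.
d^0.82 = 10.6^0.82 = 6.930
v^0.49 = 24300^0.49 = 140.9
g^-0.21 = 1.31^-0.21 = 0.9449
(sin 75°)^1 = 0.9659^1 = 0.9659
D = 1.09 × 6.930 × 140.9 × 0.9449 × 0.9659 = 971.4 m

D ≈ 971 m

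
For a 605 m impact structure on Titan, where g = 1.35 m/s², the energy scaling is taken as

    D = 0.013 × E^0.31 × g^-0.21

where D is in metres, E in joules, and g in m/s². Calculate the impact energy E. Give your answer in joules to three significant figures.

Rearranging: E = [D / (0.013 · g^-0.21)]^(1/0.31).
g^-0.21 = 1.35^-0.21 = 0.9389
D / (0.013 × 0.9389) = 605 / (0.01221) = 4.955 × 10^4
E = (4.955 × 10^4)^3.2258 = 1.397 × 10^15 J

E ≈ 1.40 × 10^15 J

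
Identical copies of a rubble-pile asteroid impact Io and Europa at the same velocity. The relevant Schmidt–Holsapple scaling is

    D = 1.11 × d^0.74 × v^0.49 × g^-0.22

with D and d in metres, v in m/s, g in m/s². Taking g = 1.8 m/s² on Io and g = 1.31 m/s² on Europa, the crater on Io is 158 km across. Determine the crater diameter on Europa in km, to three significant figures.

All impactor-dependent factors cancel in the ratio, leaving D_Europa/D_Io = (g_Europa/g_Io)^-0.22.
(1.31/1.8)^-0.22 = 0.7278^-0.22 = 1.072
D_Europa = 1.072 × 158 km = 169 km

D ≈ 169 km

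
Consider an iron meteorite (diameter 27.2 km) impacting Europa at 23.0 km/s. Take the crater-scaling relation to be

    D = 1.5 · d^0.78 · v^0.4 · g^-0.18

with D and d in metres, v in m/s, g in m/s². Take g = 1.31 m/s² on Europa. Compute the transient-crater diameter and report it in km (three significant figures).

D ≈ 228 km

In SI units: d = 27200 m, v = 23000 m/s.
d^0.78 = 27200^0.78 = 2877
v^0.4 = 23000^0.4 = 55.55
g^-0.18 = 1.31^-0.18 = 0.9526
D = 1.5 × 2877 × 55.55 × 0.9526 = 2.284 × 10^5 m
   = 228.4 km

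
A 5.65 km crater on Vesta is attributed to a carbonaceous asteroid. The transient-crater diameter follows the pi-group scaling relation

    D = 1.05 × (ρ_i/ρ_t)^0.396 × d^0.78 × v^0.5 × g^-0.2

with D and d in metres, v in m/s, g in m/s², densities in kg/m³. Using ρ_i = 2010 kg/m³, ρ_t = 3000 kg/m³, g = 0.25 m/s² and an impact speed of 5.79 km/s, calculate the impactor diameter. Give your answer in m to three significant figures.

d ≈ 202 m

Rearranging for d: d = [D / (1.05 · (2010/3000)^0.396 · 5790^0.5 · 0.25^-0.2)]^(1/0.78).
D = 5650 m.
(2010/3000)^0.396 = 0.8533
5790^0.5 = 76.09
0.25^-0.2 = 1.320
Denominator = 1.05 × 0.8533 × 76.09 × 1.320 = 89.99
D / 89.99 = 5650 / 89.99 = 62.78
d = 62.78^(1/0.78) = 62.78^1.2821 = 201.8 m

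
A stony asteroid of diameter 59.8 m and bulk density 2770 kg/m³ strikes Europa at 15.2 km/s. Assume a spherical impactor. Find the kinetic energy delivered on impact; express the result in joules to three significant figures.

E ≈ 3.58 × 10^16 J

v = 15200 m/s.
Mass m = (π/6) ρ d³ = (π/6) × 2770 × (59.8)³ = 3.102 × 10^8 kg
E = ½ m v² = 0.5 × 3.102 × 10^8 × (15200)² = 3.583 × 10^16 J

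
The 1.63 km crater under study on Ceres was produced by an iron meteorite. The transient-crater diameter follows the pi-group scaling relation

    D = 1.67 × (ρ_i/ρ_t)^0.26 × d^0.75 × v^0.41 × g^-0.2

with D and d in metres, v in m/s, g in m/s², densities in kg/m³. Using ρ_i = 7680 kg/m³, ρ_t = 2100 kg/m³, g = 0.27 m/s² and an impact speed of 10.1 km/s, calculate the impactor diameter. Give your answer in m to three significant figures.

Rearranging for d: d = [D / (1.67 · (7680/2100)^0.26 · 10100^0.41 · 0.27^-0.2)]^(1/0.75).
D = 1630 m.
(7680/2100)^0.26 = 1.401
10100^0.41 = 43.83
0.27^-0.2 = 1.299
Denominator = 1.67 × 1.401 × 43.83 × 1.299 = 133.2
D / 133.2 = 1630 / 133.2 = 12.24
d = 12.24^(1/0.75) = 12.24^1.3333 = 28.21 m

d ≈ 28.2 m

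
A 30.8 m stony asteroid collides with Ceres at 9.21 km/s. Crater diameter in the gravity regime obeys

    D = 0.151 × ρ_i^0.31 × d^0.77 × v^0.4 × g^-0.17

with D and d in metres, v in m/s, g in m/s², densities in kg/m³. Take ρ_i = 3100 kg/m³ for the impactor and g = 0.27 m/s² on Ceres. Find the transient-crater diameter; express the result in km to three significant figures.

In SI units: v = 9210 m/s.
ρ_i^0.31 = 3100^0.31 = 12.09
d^0.77 = 30.8^0.77 = 14.00
v^0.4 = 9210^0.4 = 38.52
g^-0.17 = 0.27^-0.17 = 1.249
D = 0.151 × 12.09 × 14.00 × 38.52 × 1.249 = 1230 m
   = 1.230 km

D ≈ 1.23 km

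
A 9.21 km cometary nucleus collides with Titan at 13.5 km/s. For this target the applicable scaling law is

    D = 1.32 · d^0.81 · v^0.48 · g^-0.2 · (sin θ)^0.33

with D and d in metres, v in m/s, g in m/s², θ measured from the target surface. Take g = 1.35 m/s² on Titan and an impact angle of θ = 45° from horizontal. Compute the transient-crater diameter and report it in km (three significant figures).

In SI units: d = 9210 m, v = 13500 m/s.
d^0.81 = 9210^0.81 = 1626
v^0.48 = 13500^0.48 = 96.06
g^-0.2 = 1.35^-0.2 = 0.9417
(sin 45°)^0.33 = 0.7071^0.33 = 0.8919
D = 1.32 × 1626 × 96.06 × 0.9417 × 0.8919 = 1.732 × 10^5 m
   = 173.2 km

D ≈ 173 km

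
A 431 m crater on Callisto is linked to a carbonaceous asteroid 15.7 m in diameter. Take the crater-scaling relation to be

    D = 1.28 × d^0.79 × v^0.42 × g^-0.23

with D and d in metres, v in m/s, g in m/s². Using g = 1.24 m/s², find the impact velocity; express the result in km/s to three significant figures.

Rearranging for v: v = [D / (1.28 · 15.7^0.79 · 1.24^-0.23)]^(1/0.42).
15.7^0.79 = 8.806
1.24^-0.23 = 0.9517
Denominator = 1.28 × 8.806 × 0.9517 = 10.73
D / 10.73 = 431 / 10.73 = 40.17
v = 40.17^(1/0.42) = 40.17^2.381 = 6590 m/s

v ≈ 6.59 km/s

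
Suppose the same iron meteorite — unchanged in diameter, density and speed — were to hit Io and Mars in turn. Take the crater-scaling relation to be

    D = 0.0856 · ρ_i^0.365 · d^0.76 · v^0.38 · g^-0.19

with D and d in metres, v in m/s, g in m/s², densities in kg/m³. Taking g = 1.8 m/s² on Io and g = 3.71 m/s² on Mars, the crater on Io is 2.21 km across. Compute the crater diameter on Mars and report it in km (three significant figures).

All impactor-dependent factors cancel in the ratio, leaving D_Mars/D_Io = (g_Mars/g_Io)^-0.19.
(3.71/1.8)^-0.19 = 2.061^-0.19 = 0.8716
D_Mars = 0.8716 × 2.21 km = 1.93 km

D ≈ 1.93 km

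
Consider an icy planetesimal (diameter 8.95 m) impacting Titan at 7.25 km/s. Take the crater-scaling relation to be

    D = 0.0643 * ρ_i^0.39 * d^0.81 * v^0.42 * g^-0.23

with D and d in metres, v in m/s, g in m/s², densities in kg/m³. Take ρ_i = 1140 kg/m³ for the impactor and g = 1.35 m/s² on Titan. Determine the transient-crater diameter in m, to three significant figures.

In SI units: v = 7250 m/s.
ρ_i^0.39 = 1140^0.39 = 15.57
d^0.81 = 8.95^0.81 = 5.902
v^0.42 = 7250^0.42 = 41.82
g^-0.23 = 1.35^-0.23 = 0.9333
D = 0.0643 × 15.57 × 5.902 × 41.82 × 0.9333 = 230.6 m

D ≈ 231 m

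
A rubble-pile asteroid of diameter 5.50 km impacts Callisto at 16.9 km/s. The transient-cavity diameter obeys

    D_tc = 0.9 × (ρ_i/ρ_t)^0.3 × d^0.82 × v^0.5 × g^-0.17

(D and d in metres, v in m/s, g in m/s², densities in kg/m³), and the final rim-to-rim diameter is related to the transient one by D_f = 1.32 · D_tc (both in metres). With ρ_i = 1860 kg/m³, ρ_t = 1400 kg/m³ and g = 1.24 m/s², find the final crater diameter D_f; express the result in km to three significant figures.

D_f ≈ 189 km

In SI: d = 5500 m, v = 16900 m/s.
(ρ_i/ρ_t)^0.3 = (1860/1400)^0.3 = 1.089
d^0.82 = 5500^0.82 = 1167
v^0.5 = 16900^0.5 = 130.0
g^-0.17 = 1.24^-0.17 = 0.9641
D_tc = 0.9 × 1.089 × 1167 × 130.0 × 0.9641 = 1.434 × 10^5 m
D_f = 1.32 × 1.434 × 10^5 = 1.893 × 10^5 m
     = 189.3 km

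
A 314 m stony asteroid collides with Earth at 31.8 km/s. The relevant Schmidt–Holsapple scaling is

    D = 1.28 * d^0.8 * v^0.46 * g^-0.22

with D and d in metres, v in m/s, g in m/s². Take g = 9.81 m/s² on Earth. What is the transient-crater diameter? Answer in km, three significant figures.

D ≈ 9.07 km

In SI units: v = 31800 m/s.
d^0.8 = 314^0.8 = 99.44
v^0.46 = 31800^0.46 = 117.8
g^-0.22 = 9.81^-0.22 = 0.6051
D = 1.28 × 99.44 × 117.8 × 0.6051 = 9073 m
   = 9.073 km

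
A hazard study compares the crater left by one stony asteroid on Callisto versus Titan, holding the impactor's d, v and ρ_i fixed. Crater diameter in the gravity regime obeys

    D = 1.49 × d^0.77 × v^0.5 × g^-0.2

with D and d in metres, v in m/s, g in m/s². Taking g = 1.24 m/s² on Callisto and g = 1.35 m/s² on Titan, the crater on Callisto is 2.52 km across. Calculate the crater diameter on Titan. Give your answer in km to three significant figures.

D ≈ 2.48 km

All impactor-dependent factors cancel in the ratio, leaving D_Titan/D_Callisto = (g_Titan/g_Callisto)^-0.2.
(1.35/1.24)^-0.2 = 1.089^-0.2 = 0.9831
D_Titan = 0.9831 × 2.52 km = 2.48 km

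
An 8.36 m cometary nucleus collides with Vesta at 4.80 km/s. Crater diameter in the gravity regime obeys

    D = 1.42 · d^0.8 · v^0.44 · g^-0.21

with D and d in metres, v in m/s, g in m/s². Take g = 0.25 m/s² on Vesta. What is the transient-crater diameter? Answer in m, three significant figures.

D ≈ 433 m

In SI units: v = 4800 m/s.
d^0.8 = 8.36^0.8 = 5.467
v^0.44 = 4800^0.44 = 41.66
g^-0.21 = 0.25^-0.21 = 1.338
D = 1.42 × 5.467 × 41.66 × 1.338 = 432.7 m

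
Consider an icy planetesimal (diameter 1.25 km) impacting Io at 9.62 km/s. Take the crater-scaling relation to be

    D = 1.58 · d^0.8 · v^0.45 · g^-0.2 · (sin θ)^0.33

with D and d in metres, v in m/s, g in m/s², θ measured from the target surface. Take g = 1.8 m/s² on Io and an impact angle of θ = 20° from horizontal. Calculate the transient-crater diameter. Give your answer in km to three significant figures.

In SI units: d = 1250 m, v = 9620 m/s.
d^0.8 = 1250^0.8 = 300.3
v^0.45 = 9620^0.45 = 62.01
g^-0.2 = 1.8^-0.2 = 0.8891
(sin 20°)^0.33 = 0.3420^0.33 = 0.7018
D = 1.58 × 300.3 × 62.01 × 0.8891 × 0.7018 = 18359 m
   = 18.36 km

D ≈ 18.4 km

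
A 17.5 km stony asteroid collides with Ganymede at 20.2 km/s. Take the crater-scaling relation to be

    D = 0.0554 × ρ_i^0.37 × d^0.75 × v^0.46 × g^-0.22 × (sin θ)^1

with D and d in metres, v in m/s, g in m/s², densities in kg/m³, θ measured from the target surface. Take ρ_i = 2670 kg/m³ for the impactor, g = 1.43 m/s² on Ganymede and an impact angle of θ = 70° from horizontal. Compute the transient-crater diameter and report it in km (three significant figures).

D ≈ 130 km

In SI units: d = 17500 m, v = 20200 m/s.
ρ_i^0.37 = 2670^0.37 = 18.53
d^0.75 = 17500^0.75 = 1522
v^0.46 = 20200^0.46 = 95.60
g^-0.22 = 1.43^-0.22 = 0.9243
(sin 70°)^1 = 0.9397^1 = 0.9397
D = 0.0554 × 18.53 × 1522 × 95.60 × 0.9243 × 0.9397 = 1.297 × 10^5 m
   = 129.7 km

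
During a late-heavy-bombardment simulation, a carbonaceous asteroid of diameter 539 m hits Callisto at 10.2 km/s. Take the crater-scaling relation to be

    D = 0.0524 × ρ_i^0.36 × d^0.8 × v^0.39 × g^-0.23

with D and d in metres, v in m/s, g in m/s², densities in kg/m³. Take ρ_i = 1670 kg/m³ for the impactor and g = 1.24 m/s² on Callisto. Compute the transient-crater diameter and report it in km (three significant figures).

D ≈ 4.04 km

In SI units: v = 10200 m/s.
ρ_i^0.36 = 1670^0.36 = 14.46
d^0.8 = 539^0.8 = 153.2
v^0.39 = 10200^0.39 = 36.59
g^-0.23 = 1.24^-0.23 = 0.9517
D = 0.0524 × 14.46 × 153.2 × 36.59 × 0.9517 = 4042 m
   = 4.042 km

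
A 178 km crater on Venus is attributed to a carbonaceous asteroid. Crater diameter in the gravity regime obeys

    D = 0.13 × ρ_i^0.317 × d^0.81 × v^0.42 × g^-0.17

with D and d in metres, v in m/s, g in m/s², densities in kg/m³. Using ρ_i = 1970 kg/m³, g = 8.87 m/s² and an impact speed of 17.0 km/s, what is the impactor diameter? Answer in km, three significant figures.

Rearranging for d: d = [D / (0.13 · 1970^0.317 · 17000^0.42 · 8.87^-0.17)]^(1/0.81).
D = 178000 m.
1970^0.317 = 11.08
17000^0.42 = 59.81
8.87^-0.17 = 0.6900
Denominator = 0.13 × 11.08 × 59.81 × 0.6900 = 59.44
D / 59.44 = 178000 / 59.44 = 2995
d = 2995^(1/0.81) = 2995^1.2346 = 19587 m

d ≈ 19.6 km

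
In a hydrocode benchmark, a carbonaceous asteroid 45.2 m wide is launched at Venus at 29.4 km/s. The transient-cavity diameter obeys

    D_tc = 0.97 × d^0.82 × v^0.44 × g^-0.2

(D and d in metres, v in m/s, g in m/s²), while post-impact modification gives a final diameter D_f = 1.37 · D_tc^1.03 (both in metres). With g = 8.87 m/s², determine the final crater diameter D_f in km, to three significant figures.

D_f ≈ 2.24 km

v = 29400 m/s.
d^0.82 = 45.2^0.82 = 22.76
v^0.44 = 29400^0.44 = 92.49
g^-0.2 = 8.87^-0.2 = 0.6463
D_tc = 0.97 × 22.76 × 92.49 × 0.6463 = 1320 m
D_f = 1.37 × (1320)^1.03 = 2243 m
     = 2.243 km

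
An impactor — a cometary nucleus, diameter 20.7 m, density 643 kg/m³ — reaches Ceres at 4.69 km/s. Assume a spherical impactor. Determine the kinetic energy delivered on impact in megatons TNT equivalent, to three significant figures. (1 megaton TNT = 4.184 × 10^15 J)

v = 4690 m/s.
Mass m = (π/6) ρ d³ = (π/6) × 643 × (20.7)³ = 2.986 × 10^6 kg
E = ½ m v² = 0.5 × 2.986 × 10^6 × (4690)² = 3.284 × 10^13 J
   = 3.284 × 10^13 / 4.184×10^15 = 7.849 × 10^-3 Mt

E ≈ 7.85 × 10^-3 Mt TNT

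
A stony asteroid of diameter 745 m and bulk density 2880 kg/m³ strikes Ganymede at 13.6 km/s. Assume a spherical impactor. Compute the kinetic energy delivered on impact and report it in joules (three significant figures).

E ≈ 5.77 × 10^19 J

v = 13600 m/s.
Mass m = (π/6) ρ d³ = (π/6) × 2880 × (745)³ = 6.235 × 10^11 kg
E = ½ m v² = 0.5 × 6.235 × 10^11 × (13600)² = 5.766 × 10^19 J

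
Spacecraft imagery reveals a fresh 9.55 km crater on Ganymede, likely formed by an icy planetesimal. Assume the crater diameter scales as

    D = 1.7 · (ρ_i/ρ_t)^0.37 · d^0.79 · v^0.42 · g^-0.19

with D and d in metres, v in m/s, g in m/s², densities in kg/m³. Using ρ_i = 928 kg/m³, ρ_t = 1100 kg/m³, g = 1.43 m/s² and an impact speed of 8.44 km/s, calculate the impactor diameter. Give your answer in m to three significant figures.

d ≈ 538 m

Rearranging for d: d = [D / (1.7 · (928/1100)^0.37 · 8440^0.42 · 1.43^-0.19)]^(1/0.79).
D = 9550 m.
(928/1100)^0.37 = 0.9390
8440^0.42 = 44.57
1.43^-0.19 = 0.9343
Denominator = 1.7 × 0.9390 × 44.57 × 0.9343 = 66.47
D / 66.47 = 9550 / 66.47 = 143.7
d = 143.7^(1/0.79) = 143.7^1.2658 = 538.2 m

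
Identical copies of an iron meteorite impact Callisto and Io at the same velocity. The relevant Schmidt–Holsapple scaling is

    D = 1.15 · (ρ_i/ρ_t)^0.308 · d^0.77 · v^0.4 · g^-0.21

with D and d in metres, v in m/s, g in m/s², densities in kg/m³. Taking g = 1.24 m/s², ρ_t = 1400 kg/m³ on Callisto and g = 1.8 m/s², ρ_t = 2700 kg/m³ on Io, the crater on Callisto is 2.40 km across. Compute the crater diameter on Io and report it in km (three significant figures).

The impactor-only factors (d, v, ρ_i) cancel in the ratio, leaving D_Io/D_Callisto = (g_Io/g_Callisto)^-0.21 · (ρ_t,Callisto/ρ_t,Io)^0.308.
(1.8/1.24)^-0.21 = 1.452^-0.21 = 0.9247
(1400/2700)^0.308 = 0.5185^0.308 = 0.8169
Ratio = 0.9247 × 0.8169 = 0.7554
D_Io = 0.7554 × 2.40 km = 1.81 km

D ≈ 1.81 km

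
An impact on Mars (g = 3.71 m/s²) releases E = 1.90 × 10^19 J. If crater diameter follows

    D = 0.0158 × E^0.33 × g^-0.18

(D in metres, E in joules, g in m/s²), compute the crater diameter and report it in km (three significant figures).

D ≈ 28.7 km

E^0.33 = (1.90 × 10^19)^0.33 = 2.301 × 10^6
g^-0.18 = 3.71^-0.18 = 0.7898
D = 0.0158 × 2.301 × 10^6 × 0.7898 = 28714 m
   = 28.71 km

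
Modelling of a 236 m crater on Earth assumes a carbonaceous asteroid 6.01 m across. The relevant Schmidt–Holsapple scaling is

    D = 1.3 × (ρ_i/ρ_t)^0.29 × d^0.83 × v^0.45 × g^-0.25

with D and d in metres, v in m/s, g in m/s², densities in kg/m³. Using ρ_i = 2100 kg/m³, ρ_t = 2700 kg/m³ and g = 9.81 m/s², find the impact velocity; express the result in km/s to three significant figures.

v ≈ 16.0 km/s

Rearranging for v: v = [D / (1.3 · (2100/2700)^0.29 · 6.01^0.83 · 9.81^-0.25)]^(1/0.45).
(2100/2700)^0.29 = 0.9297
6.01^0.83 = 4.431
9.81^-0.25 = 0.5650
Denominator = 1.3 × 0.9297 × 4.431 × 0.5650 = 3.026
D / 3.026 = 236 / 3.026 = 77.99
v = 77.99^(1/0.45) = 77.99^2.2222 = 16014 m/s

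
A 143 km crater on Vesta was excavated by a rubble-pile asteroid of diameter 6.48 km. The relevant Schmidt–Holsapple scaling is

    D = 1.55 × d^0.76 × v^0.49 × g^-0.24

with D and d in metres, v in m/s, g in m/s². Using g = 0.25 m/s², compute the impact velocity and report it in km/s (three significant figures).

Rearranging for v: v = [D / (1.55 · 6480^0.76 · 0.25^-0.24)]^(1/0.49).
D = 143000 m.
6480^0.76 = 788.5
0.25^-0.24 = 1.395
Denominator = 1.55 × 788.5 × 1.395 = 1705
D / 1705 = 143000 / 1705 = 83.87
v = 83.87^(1/0.49) = 83.87^2.0408 = 8427 m/s

v ≈ 8.43 km/s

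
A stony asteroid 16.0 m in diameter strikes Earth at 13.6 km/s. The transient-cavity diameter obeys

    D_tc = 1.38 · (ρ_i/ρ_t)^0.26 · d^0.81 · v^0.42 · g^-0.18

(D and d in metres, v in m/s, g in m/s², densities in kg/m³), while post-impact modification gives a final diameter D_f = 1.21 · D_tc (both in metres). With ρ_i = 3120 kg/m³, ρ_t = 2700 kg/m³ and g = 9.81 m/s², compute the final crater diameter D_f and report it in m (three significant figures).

v = 13600 m/s.
(ρ_i/ρ_t)^0.26 = (3120/2700)^0.26 = 1.038
d^0.81 = 16^0.81 = 9.448
v^0.42 = 13600^0.42 = 54.46
g^-0.18 = 9.81^-0.18 = 0.6630
D_tc = 1.38 × 1.038 × 9.448 × 54.46 × 0.6630 = 488.7 m
D_f = 1.21 × 488.7 = 591.3 m

D_f ≈ 591 m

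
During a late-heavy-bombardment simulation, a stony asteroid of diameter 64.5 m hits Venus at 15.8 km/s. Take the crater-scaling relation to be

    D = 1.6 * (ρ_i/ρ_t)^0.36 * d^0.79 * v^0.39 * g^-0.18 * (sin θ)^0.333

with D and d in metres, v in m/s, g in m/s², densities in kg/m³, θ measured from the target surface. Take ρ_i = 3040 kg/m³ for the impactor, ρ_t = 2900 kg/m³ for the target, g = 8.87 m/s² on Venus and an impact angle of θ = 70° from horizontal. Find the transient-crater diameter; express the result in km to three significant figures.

D ≈ 1.26 km

In SI units: v = 15800 m/s.
(ρ_i/ρ_t)^0.36 = (3040/2900)^0.36 = 1.017
d^0.79 = 64.5^0.79 = 26.89
v^0.39 = 15800^0.39 = 43.40
g^-0.18 = 8.87^-0.18 = 0.6751
(sin 70°)^0.333 = 0.9397^0.333 = 0.9795
D = 1.6 × 1.017 × 26.89 × 43.40 × 0.6751 × 0.9795 = 1256 m
   = 1.256 km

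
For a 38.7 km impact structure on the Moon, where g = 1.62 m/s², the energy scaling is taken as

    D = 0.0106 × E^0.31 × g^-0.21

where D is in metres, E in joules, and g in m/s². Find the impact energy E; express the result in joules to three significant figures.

E ≈ 2.05 × 10^21 J

Rearranging: E = [D / (0.0106 · g^-0.21)]^(1/0.31).
D = 38700 m.
g^-0.21 = 1.62^-0.21 = 0.9037
D / (0.0106 × 0.9037) = 38700 / (9.579 × 10^-3) = 4.040 × 10^6
E = (4.040 × 10^6)^3.2258 = 2.046 × 10^21 J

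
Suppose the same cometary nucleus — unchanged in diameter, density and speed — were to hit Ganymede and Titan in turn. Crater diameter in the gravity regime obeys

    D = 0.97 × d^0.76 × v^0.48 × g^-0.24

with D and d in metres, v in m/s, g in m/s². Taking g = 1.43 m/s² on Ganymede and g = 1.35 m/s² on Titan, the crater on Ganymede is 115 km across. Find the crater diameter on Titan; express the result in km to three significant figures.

D ≈ 117 km

All impactor-dependent factors cancel in the ratio, leaving D_Titan/D_Ganymede = (g_Titan/g_Ganymede)^-0.24.
(1.35/1.43)^-0.24 = 0.9441^-0.24 = 1.014
D_Titan = 1.014 × 115 km = 117 km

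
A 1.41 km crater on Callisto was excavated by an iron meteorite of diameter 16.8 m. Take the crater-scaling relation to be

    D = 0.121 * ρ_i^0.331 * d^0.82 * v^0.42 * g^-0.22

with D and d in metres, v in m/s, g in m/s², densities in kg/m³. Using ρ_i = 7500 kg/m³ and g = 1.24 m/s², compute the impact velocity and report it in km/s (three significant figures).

v ≈ 19.3 km/s

Rearranging for v: v = [D / (0.121 · 7500^0.331 · 16.8^0.82 · 1.24^-0.22)]^(1/0.42).
D = 1410 m.
7500^0.331 = 19.17
16.8^0.82 = 10.11
1.24^-0.22 = 0.9538
Denominator = 0.121 × 19.17 × 10.11 × 0.9538 = 22.37
D / 22.37 = 1410 / 22.37 = 63.03
v = 63.03^(1/0.42) = 63.03^2.381 = 19263 m/s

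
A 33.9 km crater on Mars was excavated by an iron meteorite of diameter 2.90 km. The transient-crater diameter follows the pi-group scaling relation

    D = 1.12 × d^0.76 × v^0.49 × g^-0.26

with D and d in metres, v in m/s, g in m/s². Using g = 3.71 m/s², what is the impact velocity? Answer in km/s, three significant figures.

Rearranging for v: v = [D / (1.12 · 2900^0.76 · 3.71^-0.26)]^(1/0.49).
D = 33900 m.
2900^0.76 = 428.0
3.71^-0.26 = 0.7112
Denominator = 1.12 × 428.0 × 0.7112 = 340.9
D / 340.9 = 33900 / 340.9 = 99.44
v = 99.44^(1/0.49) = 99.44^2.0408 = 11930 m/s

v ≈ 11.9 km/s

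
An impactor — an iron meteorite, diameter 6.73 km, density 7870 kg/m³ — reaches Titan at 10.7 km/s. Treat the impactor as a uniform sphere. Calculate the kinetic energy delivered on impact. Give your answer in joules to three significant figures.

E ≈ 7.19 × 10^22 J

d = 6730 m; v = 10700 m/s.
Mass m = (π/6) ρ d³ = (π/6) × 7870 × (6730)³ = 1.256 × 10^15 kg
E = ½ m v² = 0.5 × 1.256 × 10^15 × (10700)² = 7.190 × 10^22 J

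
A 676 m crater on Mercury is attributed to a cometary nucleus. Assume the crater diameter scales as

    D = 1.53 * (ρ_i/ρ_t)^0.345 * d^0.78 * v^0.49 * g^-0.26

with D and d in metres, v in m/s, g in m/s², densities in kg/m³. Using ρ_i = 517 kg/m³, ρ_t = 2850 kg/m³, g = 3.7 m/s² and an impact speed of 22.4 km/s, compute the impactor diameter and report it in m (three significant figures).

Rearranging for d: d = [D / (1.53 · (517/2850)^0.345 · 22400^0.49 · 3.7^-0.26)]^(1/0.78).
(517/2850)^0.345 = 0.5549
22400^0.49 = 135.4
3.7^-0.26 = 0.7117
Denominator = 1.53 × 0.5549 × 135.4 × 0.7117 = 81.81
D / 81.81 = 676 / 81.81 = 8.263
d = 8.263^(1/0.78) = 8.263^1.2821 = 14.99 m

d ≈ 15.0 m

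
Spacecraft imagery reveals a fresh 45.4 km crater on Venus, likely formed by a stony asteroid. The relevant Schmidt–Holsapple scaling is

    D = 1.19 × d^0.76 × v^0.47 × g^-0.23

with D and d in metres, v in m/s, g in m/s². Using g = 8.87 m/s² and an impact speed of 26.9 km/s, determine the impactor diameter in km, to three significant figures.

d ≈ 3.76 km

Rearranging for d: d = [D / (1.19 · 26900^0.47 · 8.87^-0.23)]^(1/0.76).
D = 45400 m.
26900^0.47 = 120.8
8.87^-0.23 = 0.6053
Denominator = 1.19 × 120.8 × 0.6053 = 87.01
D / 87.01 = 45400 / 87.01 = 521.8
d = 521.8^(1/0.76) = 521.8^1.3158 = 3764 m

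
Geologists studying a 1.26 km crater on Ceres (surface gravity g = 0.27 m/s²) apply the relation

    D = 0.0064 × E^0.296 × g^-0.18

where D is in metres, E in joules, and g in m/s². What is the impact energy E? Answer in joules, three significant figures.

Rearranging: E = [D / (0.0064 · g^-0.18)]^(1/0.296).
D = 1260 m.
g^-0.18 = 0.27^-0.18 = 1.266
D / (0.0064 × 1.266) = 1260 / (8.102 × 10^-3) = 1.555 × 10^5
E = (1.555 × 10^5)^3.3784 = 3.465 × 10^17 J

E ≈ 3.47 × 10^17 J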